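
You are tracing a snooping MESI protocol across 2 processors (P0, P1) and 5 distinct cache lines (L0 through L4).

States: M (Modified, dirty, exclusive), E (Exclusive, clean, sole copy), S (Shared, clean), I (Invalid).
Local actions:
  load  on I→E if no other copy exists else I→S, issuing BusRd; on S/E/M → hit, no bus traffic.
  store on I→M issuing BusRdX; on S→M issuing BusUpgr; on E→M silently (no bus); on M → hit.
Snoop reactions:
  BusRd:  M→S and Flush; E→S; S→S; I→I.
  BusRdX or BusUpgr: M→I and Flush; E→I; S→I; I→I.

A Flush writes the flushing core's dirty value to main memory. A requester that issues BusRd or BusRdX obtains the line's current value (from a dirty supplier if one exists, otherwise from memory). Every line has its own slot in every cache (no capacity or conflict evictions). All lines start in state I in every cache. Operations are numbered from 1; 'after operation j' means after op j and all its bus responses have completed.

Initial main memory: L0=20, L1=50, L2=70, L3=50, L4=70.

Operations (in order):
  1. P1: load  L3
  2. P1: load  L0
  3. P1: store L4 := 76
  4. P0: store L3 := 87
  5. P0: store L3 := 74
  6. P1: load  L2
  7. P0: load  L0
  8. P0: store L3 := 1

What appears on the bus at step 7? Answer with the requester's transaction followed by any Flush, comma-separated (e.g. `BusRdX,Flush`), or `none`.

step 1: P1: load  L3  ⟶  IE  (L3)  txn=BusRd  M[L3]=50
step 2: P1: load  L0  ⟶  IE  (L0)  txn=BusRd  M[L0]=20
step 3: P1: store L4 := 76  ⟶  IM  (L4)  txn=BusRdX  M[L4]=70
step 4: P0: store L3 := 87  ⟶  MI  (L3)  txn=BusRdX  M[L3]=50
step 5: P0: store L3 := 74  ⟶  MI  (L3)  txn=∅  M[L3]=50
step 6: P1: load  L2  ⟶  IE  (L2)  txn=BusRd  M[L2]=70
step 7: P0: load  L0  ⟶  SS  (L0)  txn=BusRd  M[L0]=20
step 8: P0: store L3 := 1  ⟶  MI  (L3)  txn=∅  M[L3]=50

bus = BusRd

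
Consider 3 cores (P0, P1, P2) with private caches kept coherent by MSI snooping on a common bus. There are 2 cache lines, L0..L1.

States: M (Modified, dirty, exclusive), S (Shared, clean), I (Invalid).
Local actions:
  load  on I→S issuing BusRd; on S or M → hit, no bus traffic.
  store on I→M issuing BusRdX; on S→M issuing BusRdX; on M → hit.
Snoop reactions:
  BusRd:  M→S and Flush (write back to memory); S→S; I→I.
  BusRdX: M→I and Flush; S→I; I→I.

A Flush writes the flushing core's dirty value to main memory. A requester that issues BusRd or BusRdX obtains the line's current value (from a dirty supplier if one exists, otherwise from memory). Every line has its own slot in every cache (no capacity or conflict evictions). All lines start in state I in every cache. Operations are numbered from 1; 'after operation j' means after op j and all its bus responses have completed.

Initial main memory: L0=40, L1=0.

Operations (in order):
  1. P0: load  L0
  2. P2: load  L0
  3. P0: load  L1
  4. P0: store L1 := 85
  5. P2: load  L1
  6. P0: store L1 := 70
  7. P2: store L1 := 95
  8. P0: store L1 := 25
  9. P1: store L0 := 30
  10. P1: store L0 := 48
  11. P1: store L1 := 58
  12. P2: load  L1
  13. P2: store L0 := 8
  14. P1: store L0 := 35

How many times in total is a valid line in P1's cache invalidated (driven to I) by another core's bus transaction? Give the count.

invalidations = 1

[1] P0: load  L0 | P0:S(40), P1:I, P2:I | bus: BusRd
[2] P2: load  L0 | P0:S(40), P1:I, P2:S(40) | bus: BusRd
[3] P0: load  L1 | P0:S(0), P1:I, P2:I | bus: BusRd
[4] P0: store L1 := 85 | P0:M(85), P1:I, P2:I | bus: BusRdX
[5] P2: load  L1 | P0:S(85), P1:I, P2:S(85) | bus: BusRd,Flush
[6] P0: store L1 := 70 | P0:M(70), P1:I, P2:I | bus: BusRdX
[7] P2: store L1 := 95 | P0:I, P1:I, P2:M(95) | bus: BusRdX,Flush
[8] P0: store L1 := 25 | P0:M(25), P1:I, P2:I | bus: BusRdX,Flush
[9] P1: store L0 := 30 | P0:I, P1:M(30), P2:I | bus: BusRdX
[10] P1: store L0 := 48 | P0:I, P1:M(48), P2:I | bus: none
[11] P1: store L1 := 58 | P0:I, P1:M(58), P2:I | bus: BusRdX,Flush
[12] P2: load  L1 | P0:I, P1:S(58), P2:S(58) | bus: BusRd,Flush
[13] P2: store L0 := 8 | P0:I, P1:I, P2:M(8) | bus: BusRdX,Flush
[14] P1: store L0 := 35 | P0:I, P1:M(35), P2:I | bus: BusRdX,Flush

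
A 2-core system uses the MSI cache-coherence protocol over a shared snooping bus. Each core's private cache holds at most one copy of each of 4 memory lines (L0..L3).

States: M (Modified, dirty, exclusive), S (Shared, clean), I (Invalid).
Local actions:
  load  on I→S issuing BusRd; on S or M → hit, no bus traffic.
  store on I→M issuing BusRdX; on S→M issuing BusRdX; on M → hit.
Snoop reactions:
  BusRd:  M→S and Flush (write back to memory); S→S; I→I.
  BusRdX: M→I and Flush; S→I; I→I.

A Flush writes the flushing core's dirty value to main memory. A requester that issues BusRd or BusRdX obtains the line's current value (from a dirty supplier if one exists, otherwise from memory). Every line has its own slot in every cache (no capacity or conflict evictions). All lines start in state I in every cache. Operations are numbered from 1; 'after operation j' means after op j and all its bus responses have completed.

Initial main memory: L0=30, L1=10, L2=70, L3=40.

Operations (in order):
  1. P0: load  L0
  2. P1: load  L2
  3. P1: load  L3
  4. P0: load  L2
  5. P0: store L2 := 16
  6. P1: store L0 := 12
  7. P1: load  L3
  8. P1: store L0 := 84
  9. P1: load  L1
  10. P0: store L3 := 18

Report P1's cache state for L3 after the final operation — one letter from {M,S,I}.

1. P0: load  L0  bus=[BusRd]  L0: P0=S P1=I  mem[L0]=30
2. P1: load  L2  bus=[BusRd]  L2: P0=I P1=S  mem[L2]=70
3. P1: load  L3  bus=[BusRd]  L3: P0=I P1=S  mem[L3]=40
4. P0: load  L2  bus=[BusRd]  L2: P0=S P1=S  mem[L2]=70
5. P0: store L2 := 16  bus=[BusRdX]  L2: P0=M P1=I  mem[L2]=70
6. P1: store L0 := 12  bus=[BusRdX]  L0: P0=I P1=M  mem[L0]=30
7. P1: load  L3  bus=[-]  L3: P0=I P1=S  mem[L3]=40
8. P1: store L0 := 84  bus=[-]  L0: P0=I P1=M  mem[L0]=30
9. P1: load  L1  bus=[BusRd]  L1: P0=I P1=S  mem[L1]=10
10. P0: store L3 := 18  bus=[BusRdX]  L3: P0=M P1=I  mem[L3]=40

state = I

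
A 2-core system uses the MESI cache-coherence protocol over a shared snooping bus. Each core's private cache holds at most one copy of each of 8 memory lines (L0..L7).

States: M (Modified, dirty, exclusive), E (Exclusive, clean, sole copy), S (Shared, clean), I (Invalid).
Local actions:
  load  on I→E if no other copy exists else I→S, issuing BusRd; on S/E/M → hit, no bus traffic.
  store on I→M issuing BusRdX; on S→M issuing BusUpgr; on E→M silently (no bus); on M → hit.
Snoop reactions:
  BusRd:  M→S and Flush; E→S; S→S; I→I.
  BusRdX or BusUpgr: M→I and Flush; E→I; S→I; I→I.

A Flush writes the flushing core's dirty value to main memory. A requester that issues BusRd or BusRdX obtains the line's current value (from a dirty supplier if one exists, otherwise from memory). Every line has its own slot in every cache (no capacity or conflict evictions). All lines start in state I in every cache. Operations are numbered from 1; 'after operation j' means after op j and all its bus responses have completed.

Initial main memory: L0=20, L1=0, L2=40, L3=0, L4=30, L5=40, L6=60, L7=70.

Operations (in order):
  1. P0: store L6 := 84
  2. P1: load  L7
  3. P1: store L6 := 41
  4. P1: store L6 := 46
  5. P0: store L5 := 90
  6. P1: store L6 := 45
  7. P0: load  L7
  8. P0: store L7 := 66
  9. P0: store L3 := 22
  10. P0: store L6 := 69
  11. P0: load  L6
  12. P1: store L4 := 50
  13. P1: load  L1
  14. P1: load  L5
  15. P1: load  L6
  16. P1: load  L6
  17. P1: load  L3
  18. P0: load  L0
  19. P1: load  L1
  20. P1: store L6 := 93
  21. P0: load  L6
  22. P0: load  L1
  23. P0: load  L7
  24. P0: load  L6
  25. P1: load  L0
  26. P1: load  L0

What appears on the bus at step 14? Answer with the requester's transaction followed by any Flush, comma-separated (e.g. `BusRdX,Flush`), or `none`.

bus = BusRd,Flush

1. P0: store L6 := 84  bus=[BusRdX]  L6: P0=M P1=I  mem[L6]=60
2. P1: load  L7  bus=[BusRd]  L7: P0=I P1=E  mem[L7]=70
3. P1: store L6 := 41  bus=[BusRdX,Flush]  L6: P0=I P1=M  mem[L6]=84
4. P1: store L6 := 46  bus=[-]  L6: P0=I P1=M  mem[L6]=84
5. P0: store L5 := 90  bus=[BusRdX]  L5: P0=M P1=I  mem[L5]=40
6. P1: store L6 := 45  bus=[-]  L6: P0=I P1=M  mem[L6]=84
7. P0: load  L7  bus=[BusRd]  L7: P0=S P1=S  mem[L7]=70
8. P0: store L7 := 66  bus=[BusUpgr]  L7: P0=M P1=I  mem[L7]=70
9. P0: store L3 := 22  bus=[BusRdX]  L3: P0=M P1=I  mem[L3]=0
10. P0: store L6 := 69  bus=[BusRdX,Flush]  L6: P0=M P1=I  mem[L6]=45
11. P0: load  L6  bus=[-]  L6: P0=M P1=I  mem[L6]=45
12. P1: store L4 := 50  bus=[BusRdX]  L4: P0=I P1=M  mem[L4]=30
13. P1: load  L1  bus=[BusRd]  L1: P0=I P1=E  mem[L1]=0
14. P1: load  L5  bus=[BusRd,Flush]  L5: P0=S P1=S  mem[L5]=90
15. P1: load  L6  bus=[BusRd,Flush]  L6: P0=S P1=S  mem[L6]=69
16. P1: load  L6  bus=[-]  L6: P0=S P1=S  mem[L6]=69
17. P1: load  L3  bus=[BusRd,Flush]  L3: P0=S P1=S  mem[L3]=22
18. P0: load  L0  bus=[BusRd]  L0: P0=E P1=I  mem[L0]=20
19. P1: load  L1  bus=[-]  L1: P0=I P1=E  mem[L1]=0
20. P1: store L6 := 93  bus=[BusUpgr]  L6: P0=I P1=M  mem[L6]=69
21. P0: load  L6  bus=[BusRd,Flush]  L6: P0=S P1=S  mem[L6]=93
22. P0: load  L1  bus=[BusRd]  L1: P0=S P1=S  mem[L1]=0
23. P0: load  L7  bus=[-]  L7: P0=M P1=I  mem[L7]=70
24. P0: load  L6  bus=[-]  L6: P0=S P1=S  mem[L6]=93
25. P1: load  L0  bus=[BusRd]  L0: P0=S P1=S  mem[L0]=20
26. P1: load  L0  bus=[-]  L0: P0=S P1=S  mem[L0]=20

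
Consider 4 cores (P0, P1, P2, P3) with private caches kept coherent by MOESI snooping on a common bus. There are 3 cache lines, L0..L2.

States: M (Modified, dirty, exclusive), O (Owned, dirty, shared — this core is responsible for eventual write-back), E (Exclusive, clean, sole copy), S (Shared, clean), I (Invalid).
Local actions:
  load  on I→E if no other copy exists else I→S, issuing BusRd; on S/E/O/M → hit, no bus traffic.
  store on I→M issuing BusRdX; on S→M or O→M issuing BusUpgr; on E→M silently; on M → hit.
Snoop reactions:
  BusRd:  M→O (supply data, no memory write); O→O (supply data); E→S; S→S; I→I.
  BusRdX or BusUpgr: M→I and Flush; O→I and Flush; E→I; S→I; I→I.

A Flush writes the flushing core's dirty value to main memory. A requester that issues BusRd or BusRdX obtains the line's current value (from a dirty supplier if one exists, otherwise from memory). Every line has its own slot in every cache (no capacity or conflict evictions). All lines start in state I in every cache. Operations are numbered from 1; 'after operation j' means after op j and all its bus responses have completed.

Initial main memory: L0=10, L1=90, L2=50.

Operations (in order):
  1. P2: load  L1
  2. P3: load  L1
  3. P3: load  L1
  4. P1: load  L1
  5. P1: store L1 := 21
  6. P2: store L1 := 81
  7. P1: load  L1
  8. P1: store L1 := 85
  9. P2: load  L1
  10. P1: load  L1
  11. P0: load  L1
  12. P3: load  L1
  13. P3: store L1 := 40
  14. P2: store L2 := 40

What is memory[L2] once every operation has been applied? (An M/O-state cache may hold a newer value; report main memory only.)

memory[L2] = 50

1. P2: load  L1  bus=[BusRd]  L1: P0=I P1=I P2=E P3=I  mem[L1]=90
2. P3: load  L1  bus=[BusRd]  L1: P0=I P1=I P2=S P3=S  mem[L1]=90
3. P3: load  L1  bus=[-]  L1: P0=I P1=I P2=S P3=S  mem[L1]=90
4. P1: load  L1  bus=[BusRd]  L1: P0=I P1=S P2=S P3=S  mem[L1]=90
5. P1: store L1 := 21  bus=[BusUpgr]  L1: P0=I P1=M P2=I P3=I  mem[L1]=90
6. P2: store L1 := 81  bus=[BusRdX,Flush]  L1: P0=I P1=I P2=M P3=I  mem[L1]=21
7. P1: load  L1  bus=[BusRd]  L1: P0=I P1=S P2=O P3=I  mem[L1]=21
8. P1: store L1 := 85  bus=[BusUpgr,Flush]  L1: P0=I P1=M P2=I P3=I  mem[L1]=81
9. P2: load  L1  bus=[BusRd]  L1: P0=I P1=O P2=S P3=I  mem[L1]=81
10. P1: load  L1  bus=[-]  L1: P0=I P1=O P2=S P3=I  mem[L1]=81
11. P0: load  L1  bus=[BusRd]  L1: P0=S P1=O P2=S P3=I  mem[L1]=81
12. P3: load  L1  bus=[BusRd]  L1: P0=S P1=O P2=S P3=S  mem[L1]=81
13. P3: store L1 := 40  bus=[BusUpgr,Flush]  L1: P0=I P1=I P2=I P3=M  mem[L1]=85
14. P2: store L2 := 40  bus=[BusRdX]  L2: P0=I P1=I P2=M P3=I  mem[L2]=50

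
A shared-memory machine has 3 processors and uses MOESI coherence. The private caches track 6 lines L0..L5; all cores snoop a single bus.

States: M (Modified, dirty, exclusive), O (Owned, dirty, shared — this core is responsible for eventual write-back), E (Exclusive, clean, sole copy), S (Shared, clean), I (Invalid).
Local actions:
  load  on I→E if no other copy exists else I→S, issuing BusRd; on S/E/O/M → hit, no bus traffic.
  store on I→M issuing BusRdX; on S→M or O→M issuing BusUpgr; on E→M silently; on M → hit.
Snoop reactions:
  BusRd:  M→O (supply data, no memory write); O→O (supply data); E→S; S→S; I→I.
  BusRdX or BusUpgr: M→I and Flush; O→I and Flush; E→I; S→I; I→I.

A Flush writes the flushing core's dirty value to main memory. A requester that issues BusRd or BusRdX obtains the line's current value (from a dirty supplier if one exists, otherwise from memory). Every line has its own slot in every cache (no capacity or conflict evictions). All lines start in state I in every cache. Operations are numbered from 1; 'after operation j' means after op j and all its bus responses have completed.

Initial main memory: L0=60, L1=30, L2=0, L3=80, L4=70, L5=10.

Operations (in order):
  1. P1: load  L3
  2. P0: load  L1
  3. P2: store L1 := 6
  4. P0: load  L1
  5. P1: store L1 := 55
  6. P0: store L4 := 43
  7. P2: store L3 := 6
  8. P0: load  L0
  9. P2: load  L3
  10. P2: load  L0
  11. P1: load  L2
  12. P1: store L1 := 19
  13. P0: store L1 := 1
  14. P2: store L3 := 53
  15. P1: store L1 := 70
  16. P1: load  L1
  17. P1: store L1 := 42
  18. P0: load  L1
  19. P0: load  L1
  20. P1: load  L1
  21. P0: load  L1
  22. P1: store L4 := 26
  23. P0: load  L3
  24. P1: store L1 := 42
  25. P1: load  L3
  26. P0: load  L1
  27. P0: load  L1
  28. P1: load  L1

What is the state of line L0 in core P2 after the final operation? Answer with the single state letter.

state = S

[1] P1: load  L3 | P0:I, P1:E(80), P2:I | bus: BusRd
[2] P0: load  L1 | P0:E(30), P1:I, P2:I | bus: BusRd
[3] P2: store L1 := 6 | P0:I, P1:I, P2:M(6) | bus: BusRdX
[4] P0: load  L1 | P0:S(6), P1:I, P2:O(6) | bus: BusRd
[5] P1: store L1 := 55 | P0:I, P1:M(55), P2:I | bus: BusRdX,Flush
[6] P0: store L4 := 43 | P0:M(43), P1:I, P2:I | bus: BusRdX
[7] P2: store L3 := 6 | P0:I, P1:I, P2:M(6) | bus: BusRdX
[8] P0: load  L0 | P0:E(60), P1:I, P2:I | bus: BusRd
[9] P2: load  L3 | P0:I, P1:I, P2:M(6) | bus: none
[10] P2: load  L0 | P0:S(60), P1:I, P2:S(60) | bus: BusRd
[11] P1: load  L2 | P0:I, P1:E(0), P2:I | bus: BusRd
[12] P1: store L1 := 19 | P0:I, P1:M(19), P2:I | bus: none
[13] P0: store L1 := 1 | P0:M(1), P1:I, P2:I | bus: BusRdX,Flush
[14] P2: store L3 := 53 | P0:I, P1:I, P2:M(53) | bus: none
[15] P1: store L1 := 70 | P0:I, P1:M(70), P2:I | bus: BusRdX,Flush
[16] P1: load  L1 | P0:I, P1:M(70), P2:I | bus: none
[17] P1: store L1 := 42 | P0:I, P1:M(42), P2:I | bus: none
[18] P0: load  L1 | P0:S(42), P1:O(42), P2:I | bus: BusRd
[19] P0: load  L1 | P0:S(42), P1:O(42), P2:I | bus: none
[20] P1: load  L1 | P0:S(42), P1:O(42), P2:I | bus: none
[21] P0: load  L1 | P0:S(42), P1:O(42), P2:I | bus: none
[22] P1: store L4 := 26 | P0:I, P1:M(26), P2:I | bus: BusRdX,Flush
[23] P0: load  L3 | P0:S(53), P1:I, P2:O(53) | bus: BusRd
[24] P1: store L1 := 42 | P0:I, P1:M(42), P2:I | bus: BusUpgr
[25] P1: load  L3 | P0:S(53), P1:S(53), P2:O(53) | bus: BusRd
[26] P0: load  L1 | P0:S(42), P1:O(42), P2:I | bus: BusRd
[27] P0: load  L1 | P0:S(42), P1:O(42), P2:I | bus: none
[28] P1: load  L1 | P0:S(42), P1:O(42), P2:I | bus: none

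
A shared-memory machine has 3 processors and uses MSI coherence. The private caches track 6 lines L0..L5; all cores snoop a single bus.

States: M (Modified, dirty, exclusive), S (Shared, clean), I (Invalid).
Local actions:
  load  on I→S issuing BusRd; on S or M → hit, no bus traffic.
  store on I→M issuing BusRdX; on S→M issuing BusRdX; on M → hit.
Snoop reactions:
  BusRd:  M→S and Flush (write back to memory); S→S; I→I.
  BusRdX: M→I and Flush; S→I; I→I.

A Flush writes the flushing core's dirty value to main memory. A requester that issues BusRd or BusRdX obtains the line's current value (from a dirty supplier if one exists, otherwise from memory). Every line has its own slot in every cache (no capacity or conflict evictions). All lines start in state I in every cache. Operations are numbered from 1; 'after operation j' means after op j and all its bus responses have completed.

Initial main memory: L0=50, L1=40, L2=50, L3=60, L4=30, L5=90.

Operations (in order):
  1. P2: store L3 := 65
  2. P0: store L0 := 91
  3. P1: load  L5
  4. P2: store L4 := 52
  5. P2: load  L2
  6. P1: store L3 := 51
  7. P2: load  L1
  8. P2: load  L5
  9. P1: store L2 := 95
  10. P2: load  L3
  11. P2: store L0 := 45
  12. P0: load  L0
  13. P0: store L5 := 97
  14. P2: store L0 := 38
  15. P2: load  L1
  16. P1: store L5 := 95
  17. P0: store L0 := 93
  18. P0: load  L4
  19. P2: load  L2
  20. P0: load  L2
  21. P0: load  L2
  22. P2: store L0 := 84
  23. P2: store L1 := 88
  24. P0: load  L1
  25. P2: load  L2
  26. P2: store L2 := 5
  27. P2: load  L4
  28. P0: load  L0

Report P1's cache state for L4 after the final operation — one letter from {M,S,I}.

state = I

step 1: P2: store L3 := 65  ⟶  IIM  (L3)  txn=BusRdX  M[L3]=60
step 2: P0: store L0 := 91  ⟶  MII  (L0)  txn=BusRdX  M[L0]=50
step 3: P1: load  L5  ⟶  ISI  (L5)  txn=BusRd  M[L5]=90
step 4: P2: store L4 := 52  ⟶  IIM  (L4)  txn=BusRdX  M[L4]=30
step 5: P2: load  L2  ⟶  IIS  (L2)  txn=BusRd  M[L2]=50
step 6: P1: store L3 := 51  ⟶  IMI  (L3)  txn=BusRdX+Flush  M[L3]=65
step 7: P2: load  L1  ⟶  IIS  (L1)  txn=BusRd  M[L1]=40
step 8: P2: load  L5  ⟶  ISS  (L5)  txn=BusRd  M[L5]=90
step 9: P1: store L2 := 95  ⟶  IMI  (L2)  txn=BusRdX  M[L2]=50
step 10: P2: load  L3  ⟶  ISS  (L3)  txn=BusRd+Flush  M[L3]=51
step 11: P2: store L0 := 45  ⟶  IIM  (L0)  txn=BusRdX+Flush  M[L0]=91
step 12: P0: load  L0  ⟶  SIS  (L0)  txn=BusRd+Flush  M[L0]=45
step 13: P0: store L5 := 97  ⟶  MII  (L5)  txn=BusRdX  M[L5]=90
step 14: P2: store L0 := 38  ⟶  IIM  (L0)  txn=BusRdX  M[L0]=45
step 15: P2: load  L1  ⟶  IIS  (L1)  txn=∅  M[L1]=40
step 16: P1: store L5 := 95  ⟶  IMI  (L5)  txn=BusRdX+Flush  M[L5]=97
step 17: P0: store L0 := 93  ⟶  MII  (L0)  txn=BusRdX+Flush  M[L0]=38
step 18: P0: load  L4  ⟶  SIS  (L4)  txn=BusRd+Flush  M[L4]=52
step 19: P2: load  L2  ⟶  ISS  (L2)  txn=BusRd+Flush  M[L2]=95
step 20: P0: load  L2  ⟶  SSS  (L2)  txn=BusRd  M[L2]=95
step 21: P0: load  L2  ⟶  SSS  (L2)  txn=∅  M[L2]=95
step 22: P2: store L0 := 84  ⟶  IIM  (L0)  txn=BusRdX+Flush  M[L0]=93
step 23: P2: store L1 := 88  ⟶  IIM  (L1)  txn=BusRdX  M[L1]=40
step 24: P0: load  L1  ⟶  SIS  (L1)  txn=BusRd+Flush  M[L1]=88
step 25: P2: load  L2  ⟶  SSS  (L2)  txn=∅  M[L2]=95
step 26: P2: store L2 := 5  ⟶  IIM  (L2)  txn=BusRdX  M[L2]=95
step 27: P2: load  L4  ⟶  SIS  (L4)  txn=∅  M[L4]=52
step 28: P0: load  L0  ⟶  SIS  (L0)  txn=BusRd+Flush  M[L0]=84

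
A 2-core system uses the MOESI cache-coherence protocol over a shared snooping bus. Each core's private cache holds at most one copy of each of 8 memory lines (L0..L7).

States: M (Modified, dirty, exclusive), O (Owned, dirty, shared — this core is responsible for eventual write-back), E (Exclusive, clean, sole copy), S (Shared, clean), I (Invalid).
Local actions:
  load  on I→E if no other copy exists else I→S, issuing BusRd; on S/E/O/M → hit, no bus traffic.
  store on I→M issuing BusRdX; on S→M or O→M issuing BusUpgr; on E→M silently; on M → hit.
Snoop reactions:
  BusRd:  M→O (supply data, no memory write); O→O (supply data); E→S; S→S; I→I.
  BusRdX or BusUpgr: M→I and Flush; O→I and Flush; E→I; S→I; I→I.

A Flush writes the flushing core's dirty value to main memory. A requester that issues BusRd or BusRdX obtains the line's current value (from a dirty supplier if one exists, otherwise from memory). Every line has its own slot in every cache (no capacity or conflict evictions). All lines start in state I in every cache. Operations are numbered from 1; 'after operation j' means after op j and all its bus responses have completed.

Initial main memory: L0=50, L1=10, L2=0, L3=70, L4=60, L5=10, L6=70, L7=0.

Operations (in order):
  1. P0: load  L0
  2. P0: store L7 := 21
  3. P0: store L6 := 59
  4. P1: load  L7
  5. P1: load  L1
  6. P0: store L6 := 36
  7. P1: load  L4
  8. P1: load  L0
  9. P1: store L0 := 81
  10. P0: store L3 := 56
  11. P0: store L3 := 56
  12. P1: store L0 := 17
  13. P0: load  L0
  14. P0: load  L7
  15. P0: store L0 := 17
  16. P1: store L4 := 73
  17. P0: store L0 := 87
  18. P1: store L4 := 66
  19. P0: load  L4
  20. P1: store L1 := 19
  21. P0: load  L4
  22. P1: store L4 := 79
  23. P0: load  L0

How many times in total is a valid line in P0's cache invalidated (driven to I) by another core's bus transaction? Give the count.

invalidations = 2

step 1: P0: load  L0  ⟶  EI  (L0)  txn=BusRd  M[L0]=50
step 2: P0: store L7 := 21  ⟶  MI  (L7)  txn=BusRdX  M[L7]=0
step 3: P0: store L6 := 59  ⟶  MI  (L6)  txn=BusRdX  M[L6]=70
step 4: P1: load  L7  ⟶  OS  (L7)  txn=BusRd  M[L7]=0
step 5: P1: load  L1  ⟶  IE  (L1)  txn=BusRd  M[L1]=10
step 6: P0: store L6 := 36  ⟶  MI  (L6)  txn=∅  M[L6]=70
step 7: P1: load  L4  ⟶  IE  (L4)  txn=BusRd  M[L4]=60
step 8: P1: load  L0  ⟶  SS  (L0)  txn=BusRd  M[L0]=50
step 9: P1: store L0 := 81  ⟶  IM  (L0)  txn=BusUpgr  M[L0]=50
step 10: P0: store L3 := 56  ⟶  MI  (L3)  txn=BusRdX  M[L3]=70
step 11: P0: store L3 := 56  ⟶  MI  (L3)  txn=∅  M[L3]=70
step 12: P1: store L0 := 17  ⟶  IM  (L0)  txn=∅  M[L0]=50
step 13: P0: load  L0  ⟶  SO  (L0)  txn=BusRd  M[L0]=50
step 14: P0: load  L7  ⟶  OS  (L7)  txn=∅  M[L7]=0
step 15: P0: store L0 := 17  ⟶  MI  (L0)  txn=BusUpgr+Flush  M[L0]=17
step 16: P1: store L4 := 73  ⟶  IM  (L4)  txn=∅  M[L4]=60
step 17: P0: store L0 := 87  ⟶  MI  (L0)  txn=∅  M[L0]=17
step 18: P1: store L4 := 66  ⟶  IM  (L4)  txn=∅  M[L4]=60
step 19: P0: load  L4  ⟶  SO  (L4)  txn=BusRd  M[L4]=60
step 20: P1: store L1 := 19  ⟶  IM  (L1)  txn=∅  M[L1]=10
step 21: P0: load  L4  ⟶  SO  (L4)  txn=∅  M[L4]=60
step 22: P1: store L4 := 79  ⟶  IM  (L4)  txn=BusUpgr  M[L4]=60
step 23: P0: load  L0  ⟶  MI  (L0)  txn=∅  M[L0]=17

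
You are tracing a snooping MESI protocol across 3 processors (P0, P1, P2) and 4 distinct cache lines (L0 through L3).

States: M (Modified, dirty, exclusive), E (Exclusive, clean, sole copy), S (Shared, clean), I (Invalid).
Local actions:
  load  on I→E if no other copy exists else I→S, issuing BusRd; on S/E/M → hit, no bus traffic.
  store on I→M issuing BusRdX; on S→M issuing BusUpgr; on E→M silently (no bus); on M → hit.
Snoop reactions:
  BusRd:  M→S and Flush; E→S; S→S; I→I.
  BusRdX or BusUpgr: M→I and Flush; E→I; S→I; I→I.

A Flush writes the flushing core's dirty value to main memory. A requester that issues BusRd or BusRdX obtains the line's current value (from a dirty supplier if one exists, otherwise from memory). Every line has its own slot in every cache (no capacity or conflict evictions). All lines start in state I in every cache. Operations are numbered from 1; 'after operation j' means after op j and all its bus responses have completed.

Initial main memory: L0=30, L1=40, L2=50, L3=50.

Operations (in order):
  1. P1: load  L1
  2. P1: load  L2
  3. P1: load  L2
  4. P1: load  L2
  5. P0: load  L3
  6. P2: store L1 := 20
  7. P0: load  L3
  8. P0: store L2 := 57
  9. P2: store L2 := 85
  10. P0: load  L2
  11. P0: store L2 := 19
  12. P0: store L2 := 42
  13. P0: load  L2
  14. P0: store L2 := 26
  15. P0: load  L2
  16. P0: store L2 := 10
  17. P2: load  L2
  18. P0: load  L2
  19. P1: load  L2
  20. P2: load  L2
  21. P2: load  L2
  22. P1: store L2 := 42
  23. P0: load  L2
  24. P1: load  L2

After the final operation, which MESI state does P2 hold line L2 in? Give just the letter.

[1] P1: load  L1 | P0:I, P1:E(40), P2:I | bus: BusRd
[2] P1: load  L2 | P0:I, P1:E(50), P2:I | bus: BusRd
[3] P1: load  L2 | P0:I, P1:E(50), P2:I | bus: none
[4] P1: load  L2 | P0:I, P1:E(50), P2:I | bus: none
[5] P0: load  L3 | P0:E(50), P1:I, P2:I | bus: BusRd
[6] P2: store L1 := 20 | P0:I, P1:I, P2:M(20) | bus: BusRdX
[7] P0: load  L3 | P0:E(50), P1:I, P2:I | bus: none
[8] P0: store L2 := 57 | P0:M(57), P1:I, P2:I | bus: BusRdX
[9] P2: store L2 := 85 | P0:I, P1:I, P2:M(85) | bus: BusRdX,Flush
[10] P0: load  L2 | P0:S(85), P1:I, P2:S(85) | bus: BusRd,Flush
[11] P0: store L2 := 19 | P0:M(19), P1:I, P2:I | bus: BusUpgr
[12] P0: store L2 := 42 | P0:M(42), P1:I, P2:I | bus: none
[13] P0: load  L2 | P0:M(42), P1:I, P2:I | bus: none
[14] P0: store L2 := 26 | P0:M(26), P1:I, P2:I | bus: none
[15] P0: load  L2 | P0:M(26), P1:I, P2:I | bus: none
[16] P0: store L2 := 10 | P0:M(10), P1:I, P2:I | bus: none
[17] P2: load  L2 | P0:S(10), P1:I, P2:S(10) | bus: BusRd,Flush
[18] P0: load  L2 | P0:S(10), P1:I, P2:S(10) | bus: none
[19] P1: load  L2 | P0:S(10), P1:S(10), P2:S(10) | bus: BusRd
[20] P2: load  L2 | P0:S(10), P1:S(10), P2:S(10) | bus: none
[21] P2: load  L2 | P0:S(10), P1:S(10), P2:S(10) | bus: none
[22] P1: store L2 := 42 | P0:I, P1:M(42), P2:I | bus: BusUpgr
[23] P0: load  L2 | P0:S(42), P1:S(42), P2:I | bus: BusRd,Flush
[24] P1: load  L2 | P0:S(42), P1:S(42), P2:I | bus: none

state = I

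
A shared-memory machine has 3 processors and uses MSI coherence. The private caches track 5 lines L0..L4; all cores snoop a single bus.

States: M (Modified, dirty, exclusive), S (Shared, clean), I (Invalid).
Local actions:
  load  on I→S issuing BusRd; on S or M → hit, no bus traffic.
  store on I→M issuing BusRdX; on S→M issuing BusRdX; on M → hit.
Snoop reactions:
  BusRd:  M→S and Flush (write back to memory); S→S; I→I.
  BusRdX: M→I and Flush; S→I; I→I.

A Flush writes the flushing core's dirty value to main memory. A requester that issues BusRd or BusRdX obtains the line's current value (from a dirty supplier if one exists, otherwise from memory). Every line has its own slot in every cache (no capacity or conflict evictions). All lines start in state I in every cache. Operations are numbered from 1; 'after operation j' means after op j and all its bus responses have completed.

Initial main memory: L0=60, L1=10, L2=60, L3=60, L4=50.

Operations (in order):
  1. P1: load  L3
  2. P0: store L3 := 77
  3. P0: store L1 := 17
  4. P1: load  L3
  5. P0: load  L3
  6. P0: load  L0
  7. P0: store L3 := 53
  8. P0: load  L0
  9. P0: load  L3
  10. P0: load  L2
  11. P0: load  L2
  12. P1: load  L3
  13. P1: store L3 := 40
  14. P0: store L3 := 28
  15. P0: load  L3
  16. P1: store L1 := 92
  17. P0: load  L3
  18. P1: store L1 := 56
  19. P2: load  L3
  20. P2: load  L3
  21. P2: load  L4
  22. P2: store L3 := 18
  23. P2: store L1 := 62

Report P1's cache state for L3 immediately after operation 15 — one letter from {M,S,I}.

state = I

1. P1: load  L3  bus=[BusRd]  L3: P0=I P1=S P2=I  mem[L3]=60
2. P0: store L3 := 77  bus=[BusRdX]  L3: P0=M P1=I P2=I  mem[L3]=60
3. P0: store L1 := 17  bus=[BusRdX]  L1: P0=M P1=I P2=I  mem[L1]=10
4. P1: load  L3  bus=[BusRd,Flush]  L3: P0=S P1=S P2=I  mem[L3]=77
5. P0: load  L3  bus=[-]  L3: P0=S P1=S P2=I  mem[L3]=77
6. P0: load  L0  bus=[BusRd]  L0: P0=S P1=I P2=I  mem[L0]=60
7. P0: store L3 := 53  bus=[BusRdX]  L3: P0=M P1=I P2=I  mem[L3]=77
8. P0: load  L0  bus=[-]  L0: P0=S P1=I P2=I  mem[L0]=60
9. P0: load  L3  bus=[-]  L3: P0=M P1=I P2=I  mem[L3]=77
10. P0: load  L2  bus=[BusRd]  L2: P0=S P1=I P2=I  mem[L2]=60
11. P0: load  L2  bus=[-]  L2: P0=S P1=I P2=I  mem[L2]=60
12. P1: load  L3  bus=[BusRd,Flush]  L3: P0=S P1=S P2=I  mem[L3]=53
13. P1: store L3 := 40  bus=[BusRdX]  L3: P0=I P1=M P2=I  mem[L3]=53
14. P0: store L3 := 28  bus=[BusRdX,Flush]  L3: P0=M P1=I P2=I  mem[L3]=40
15. P0: load  L3  bus=[-]  L3: P0=M P1=I P2=I  mem[L3]=40
16. P1: store L1 := 92  bus=[BusRdX,Flush]  L1: P0=I P1=M P2=I  mem[L1]=17
17. P0: load  L3  bus=[-]  L3: P0=M P1=I P2=I  mem[L3]=40
18. P1: store L1 := 56  bus=[-]  L1: P0=I P1=M P2=I  mem[L1]=17
19. P2: load  L3  bus=[BusRd,Flush]  L3: P0=S P1=I P2=S  mem[L3]=28
20. P2: load  L3  bus=[-]  L3: P0=S P1=I P2=S  mem[L3]=28
21. P2: load  L4  bus=[BusRd]  L4: P0=I P1=I P2=S  mem[L4]=50
22. P2: store L3 := 18  bus=[BusRdX]  L3: P0=I P1=I P2=M  mem[L3]=28
23. P2: store L1 := 62  bus=[BusRdX,Flush]  L1: P0=I P1=I P2=M  mem[L1]=56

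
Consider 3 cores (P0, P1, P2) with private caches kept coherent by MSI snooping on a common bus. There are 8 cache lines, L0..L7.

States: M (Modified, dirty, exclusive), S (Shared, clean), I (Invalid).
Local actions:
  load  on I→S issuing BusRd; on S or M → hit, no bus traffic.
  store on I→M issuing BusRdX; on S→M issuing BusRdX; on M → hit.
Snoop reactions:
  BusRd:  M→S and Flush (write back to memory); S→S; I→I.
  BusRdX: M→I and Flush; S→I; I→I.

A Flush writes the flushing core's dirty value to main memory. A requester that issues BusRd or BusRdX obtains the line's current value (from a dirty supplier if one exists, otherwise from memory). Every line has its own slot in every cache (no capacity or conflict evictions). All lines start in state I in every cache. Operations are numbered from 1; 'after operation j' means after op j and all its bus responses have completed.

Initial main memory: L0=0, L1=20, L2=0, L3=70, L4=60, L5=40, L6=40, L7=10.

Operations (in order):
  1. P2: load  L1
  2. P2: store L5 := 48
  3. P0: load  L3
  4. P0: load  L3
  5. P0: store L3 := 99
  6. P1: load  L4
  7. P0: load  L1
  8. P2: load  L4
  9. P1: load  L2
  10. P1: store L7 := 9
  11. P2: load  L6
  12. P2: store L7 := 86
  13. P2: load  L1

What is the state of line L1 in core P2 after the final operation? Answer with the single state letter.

[1] P2: load  L1 | P0:I, P1:I, P2:S(20) | bus: BusRd
[2] P2: store L5 := 48 | P0:I, P1:I, P2:M(48) | bus: BusRdX
[3] P0: load  L3 | P0:S(70), P1:I, P2:I | bus: BusRd
[4] P0: load  L3 | P0:S(70), P1:I, P2:I | bus: none
[5] P0: store L3 := 99 | P0:M(99), P1:I, P2:I | bus: BusRdX
[6] P1: load  L4 | P0:I, P1:S(60), P2:I | bus: BusRd
[7] P0: load  L1 | P0:S(20), P1:I, P2:S(20) | bus: BusRd
[8] P2: load  L4 | P0:I, P1:S(60), P2:S(60) | bus: BusRd
[9] P1: load  L2 | P0:I, P1:S(0), P2:I | bus: BusRd
[10] P1: store L7 := 9 | P0:I, P1:M(9), P2:I | bus: BusRdX
[11] P2: load  L6 | P0:I, P1:I, P2:S(40) | bus: BusRd
[12] P2: store L7 := 86 | P0:I, P1:I, P2:M(86) | bus: BusRdX,Flush
[13] P2: load  L1 | P0:S(20), P1:I, P2:S(20) | bus: none

state = S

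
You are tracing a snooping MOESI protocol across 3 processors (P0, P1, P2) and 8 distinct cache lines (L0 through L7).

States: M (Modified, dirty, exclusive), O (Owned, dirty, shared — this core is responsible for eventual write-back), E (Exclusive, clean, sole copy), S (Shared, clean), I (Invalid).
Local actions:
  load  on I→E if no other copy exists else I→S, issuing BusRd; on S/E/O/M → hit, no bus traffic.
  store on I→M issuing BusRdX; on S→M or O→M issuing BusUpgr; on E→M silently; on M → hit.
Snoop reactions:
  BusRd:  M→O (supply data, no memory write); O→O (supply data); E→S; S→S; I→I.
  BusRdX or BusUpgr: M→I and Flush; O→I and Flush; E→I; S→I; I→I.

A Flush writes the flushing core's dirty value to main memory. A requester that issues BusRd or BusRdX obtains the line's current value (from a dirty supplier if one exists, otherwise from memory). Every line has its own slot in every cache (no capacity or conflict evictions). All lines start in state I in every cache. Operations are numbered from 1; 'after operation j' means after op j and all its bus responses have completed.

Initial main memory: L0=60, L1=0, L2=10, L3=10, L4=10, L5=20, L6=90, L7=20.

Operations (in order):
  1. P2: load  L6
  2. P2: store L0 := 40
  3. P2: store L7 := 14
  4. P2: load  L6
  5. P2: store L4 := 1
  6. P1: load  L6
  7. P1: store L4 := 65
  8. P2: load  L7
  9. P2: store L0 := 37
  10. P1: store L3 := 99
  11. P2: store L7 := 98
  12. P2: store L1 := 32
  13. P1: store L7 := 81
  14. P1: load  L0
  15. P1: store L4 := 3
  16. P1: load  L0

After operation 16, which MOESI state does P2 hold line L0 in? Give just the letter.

state = O

[1] P2: load  L6 | P0:I, P1:I, P2:E(90) | bus: BusRd
[2] P2: store L0 := 40 | P0:I, P1:I, P2:M(40) | bus: BusRdX
[3] P2: store L7 := 14 | P0:I, P1:I, P2:M(14) | bus: BusRdX
[4] P2: load  L6 | P0:I, P1:I, P2:E(90) | bus: none
[5] P2: store L4 := 1 | P0:I, P1:I, P2:M(1) | bus: BusRdX
[6] P1: load  L6 | P0:I, P1:S(90), P2:S(90) | bus: BusRd
[7] P1: store L4 := 65 | P0:I, P1:M(65), P2:I | bus: BusRdX,Flush
[8] P2: load  L7 | P0:I, P1:I, P2:M(14) | bus: none
[9] P2: store L0 := 37 | P0:I, P1:I, P2:M(37) | bus: none
[10] P1: store L3 := 99 | P0:I, P1:M(99), P2:I | bus: BusRdX
[11] P2: store L7 := 98 | P0:I, P1:I, P2:M(98) | bus: none
[12] P2: store L1 := 32 | P0:I, P1:I, P2:M(32) | bus: BusRdX
[13] P1: store L7 := 81 | P0:I, P1:M(81), P2:I | bus: BusRdX,Flush
[14] P1: load  L0 | P0:I, P1:S(37), P2:O(37) | bus: BusRd
[15] P1: store L4 := 3 | P0:I, P1:M(3), P2:I | bus: none
[16] P1: load  L0 | P0:I, P1:S(37), P2:O(37) | bus: none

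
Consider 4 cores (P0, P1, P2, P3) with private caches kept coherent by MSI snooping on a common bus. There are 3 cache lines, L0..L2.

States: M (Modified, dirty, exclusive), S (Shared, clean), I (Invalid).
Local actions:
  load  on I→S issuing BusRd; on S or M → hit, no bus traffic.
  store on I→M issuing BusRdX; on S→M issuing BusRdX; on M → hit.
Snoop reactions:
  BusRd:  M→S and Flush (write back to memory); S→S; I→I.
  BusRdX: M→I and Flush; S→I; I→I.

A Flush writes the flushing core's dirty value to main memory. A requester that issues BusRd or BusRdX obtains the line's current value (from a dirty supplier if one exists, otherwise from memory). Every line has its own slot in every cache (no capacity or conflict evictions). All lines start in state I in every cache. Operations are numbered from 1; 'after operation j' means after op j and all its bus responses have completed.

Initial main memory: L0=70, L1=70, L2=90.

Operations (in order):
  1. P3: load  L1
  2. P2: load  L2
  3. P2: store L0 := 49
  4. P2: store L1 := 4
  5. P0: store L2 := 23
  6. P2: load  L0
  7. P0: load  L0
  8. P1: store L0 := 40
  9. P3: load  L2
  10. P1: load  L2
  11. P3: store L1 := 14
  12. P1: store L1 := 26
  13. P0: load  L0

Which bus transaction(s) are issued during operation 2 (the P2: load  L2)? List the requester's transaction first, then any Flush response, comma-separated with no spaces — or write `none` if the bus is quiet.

  op1 P3: load  L1 → I/I/I/S on L1; bus BusRd; mem=70
  op2 P2: load  L2 → I/I/S/I on L2; bus BusRd; mem=90
  op3 P2: store L0 := 49 → I/I/M/I on L0; bus BusRdX; mem=70
  op4 P2: store L1 := 4 → I/I/M/I on L1; bus BusRdX; mem=70
  op5 P0: store L2 := 23 → M/I/I/I on L2; bus BusRdX; mem=90
  op6 P2: load  L0 → I/I/M/I on L0; bus (none); mem=70
  op7 P0: load  L0 → S/I/S/I on L0; bus BusRd Flush; mem=49
  op8 P1: store L0 := 40 → I/M/I/I on L0; bus BusRdX; mem=49
  op9 P3: load  L2 → S/I/I/S on L2; bus BusRd Flush; mem=23
  op10 P1: load  L2 → S/S/I/S on L2; bus BusRd; mem=23
  op11 P3: store L1 := 14 → I/I/I/M on L1; bus BusRdX Flush; mem=4
  op12 P1: store L1 := 26 → I/M/I/I on L1; bus BusRdX Flush; mem=14
  op13 P0: load  L0 → S/S/I/I on L0; bus BusRd Flush; mem=40

bus = BusRd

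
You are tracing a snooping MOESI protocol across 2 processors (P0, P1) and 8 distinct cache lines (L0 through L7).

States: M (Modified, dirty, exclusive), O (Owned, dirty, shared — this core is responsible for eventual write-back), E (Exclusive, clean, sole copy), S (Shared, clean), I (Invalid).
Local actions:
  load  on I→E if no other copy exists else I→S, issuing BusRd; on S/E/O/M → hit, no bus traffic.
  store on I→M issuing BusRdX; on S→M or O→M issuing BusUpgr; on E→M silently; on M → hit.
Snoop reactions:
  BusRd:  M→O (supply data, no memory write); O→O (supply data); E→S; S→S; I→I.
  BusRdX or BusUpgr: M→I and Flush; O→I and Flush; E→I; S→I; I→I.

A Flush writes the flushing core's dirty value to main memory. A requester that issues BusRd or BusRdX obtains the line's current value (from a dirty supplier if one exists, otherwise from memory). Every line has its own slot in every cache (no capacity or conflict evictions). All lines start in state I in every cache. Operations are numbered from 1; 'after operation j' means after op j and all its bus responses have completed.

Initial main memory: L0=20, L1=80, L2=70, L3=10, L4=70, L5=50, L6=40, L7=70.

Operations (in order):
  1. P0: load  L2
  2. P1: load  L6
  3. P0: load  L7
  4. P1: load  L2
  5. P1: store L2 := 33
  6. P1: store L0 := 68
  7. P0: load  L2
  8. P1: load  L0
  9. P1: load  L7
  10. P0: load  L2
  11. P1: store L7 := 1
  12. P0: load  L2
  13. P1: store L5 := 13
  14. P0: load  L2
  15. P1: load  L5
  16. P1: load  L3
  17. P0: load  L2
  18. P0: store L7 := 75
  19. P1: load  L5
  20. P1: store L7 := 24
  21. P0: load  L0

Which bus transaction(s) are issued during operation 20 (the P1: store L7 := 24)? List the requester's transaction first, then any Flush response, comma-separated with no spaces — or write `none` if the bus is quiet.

  op1 P0: load  L2 → E/I on L2; bus BusRd; mem=70
  op2 P1: load  L6 → I/E on L6; bus BusRd; mem=40
  op3 P0: load  L7 → E/I on L7; bus BusRd; mem=70
  op4 P1: load  L2 → S/S on L2; bus BusRd; mem=70
  op5 P1: store L2 := 33 → I/M on L2; bus BusUpgr; mem=70
  op6 P1: store L0 := 68 → I/M on L0; bus BusRdX; mem=20
  op7 P0: load  L2 → S/O on L2; bus BusRd; mem=70
  op8 P1: load  L0 → I/M on L0; bus (none); mem=20
  op9 P1: load  L7 → S/S on L7; bus BusRd; mem=70
  op10 P0: load  L2 → S/O on L2; bus (none); mem=70
  op11 P1: store L7 := 1 → I/M on L7; bus BusUpgr; mem=70
  op12 P0: load  L2 → S/O on L2; bus (none); mem=70
  op13 P1: store L5 := 13 → I/M on L5; bus BusRdX; mem=50
  op14 P0: load  L2 → S/O on L2; bus (none); mem=70
  op15 P1: load  L5 → I/M on L5; bus (none); mem=50
  op16 P1: load  L3 → I/E on L3; bus BusRd; mem=10
  op17 P0: load  L2 → S/O on L2; bus (none); mem=70
  op18 P0: store L7 := 75 → M/I on L7; bus BusRdX Flush; mem=1
  op19 P1: load  L5 → I/M on L5; bus (none); mem=50
  op20 P1: store L7 := 24 → I/M on L7; bus BusRdX Flush; mem=75
  op21 P0: load  L0 → S/O on L0; bus BusRd; mem=20

bus = BusRdX,Flush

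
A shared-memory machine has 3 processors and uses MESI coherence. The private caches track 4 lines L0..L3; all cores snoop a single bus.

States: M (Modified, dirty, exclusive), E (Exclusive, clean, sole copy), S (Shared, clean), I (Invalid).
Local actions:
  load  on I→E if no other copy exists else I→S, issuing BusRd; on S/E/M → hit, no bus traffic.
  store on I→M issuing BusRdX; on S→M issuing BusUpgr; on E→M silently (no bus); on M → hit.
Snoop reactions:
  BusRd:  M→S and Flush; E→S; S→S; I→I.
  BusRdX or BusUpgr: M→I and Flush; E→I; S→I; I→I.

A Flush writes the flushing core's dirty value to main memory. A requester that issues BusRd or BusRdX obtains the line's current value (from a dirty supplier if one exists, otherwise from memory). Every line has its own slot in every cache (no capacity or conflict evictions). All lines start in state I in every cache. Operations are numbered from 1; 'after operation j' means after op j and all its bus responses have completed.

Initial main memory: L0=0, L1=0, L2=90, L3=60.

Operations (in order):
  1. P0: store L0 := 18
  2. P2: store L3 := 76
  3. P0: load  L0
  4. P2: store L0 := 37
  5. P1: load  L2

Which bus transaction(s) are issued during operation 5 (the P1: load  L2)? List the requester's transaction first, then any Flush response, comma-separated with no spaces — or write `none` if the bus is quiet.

step 1: P0: store L0 := 18  ⟶  MII  (L0)  txn=BusRdX  M[L0]=0
step 2: P2: store L3 := 76  ⟶  IIM  (L3)  txn=BusRdX  M[L3]=60
step 3: P0: load  L0  ⟶  MII  (L0)  txn=∅  M[L0]=0
step 4: P2: store L0 := 37  ⟶  IIM  (L0)  txn=BusRdX+Flush  M[L0]=18
step 5: P1: load  L2  ⟶  IEI  (L2)  txn=BusRd  M[L2]=90

bus = BusRd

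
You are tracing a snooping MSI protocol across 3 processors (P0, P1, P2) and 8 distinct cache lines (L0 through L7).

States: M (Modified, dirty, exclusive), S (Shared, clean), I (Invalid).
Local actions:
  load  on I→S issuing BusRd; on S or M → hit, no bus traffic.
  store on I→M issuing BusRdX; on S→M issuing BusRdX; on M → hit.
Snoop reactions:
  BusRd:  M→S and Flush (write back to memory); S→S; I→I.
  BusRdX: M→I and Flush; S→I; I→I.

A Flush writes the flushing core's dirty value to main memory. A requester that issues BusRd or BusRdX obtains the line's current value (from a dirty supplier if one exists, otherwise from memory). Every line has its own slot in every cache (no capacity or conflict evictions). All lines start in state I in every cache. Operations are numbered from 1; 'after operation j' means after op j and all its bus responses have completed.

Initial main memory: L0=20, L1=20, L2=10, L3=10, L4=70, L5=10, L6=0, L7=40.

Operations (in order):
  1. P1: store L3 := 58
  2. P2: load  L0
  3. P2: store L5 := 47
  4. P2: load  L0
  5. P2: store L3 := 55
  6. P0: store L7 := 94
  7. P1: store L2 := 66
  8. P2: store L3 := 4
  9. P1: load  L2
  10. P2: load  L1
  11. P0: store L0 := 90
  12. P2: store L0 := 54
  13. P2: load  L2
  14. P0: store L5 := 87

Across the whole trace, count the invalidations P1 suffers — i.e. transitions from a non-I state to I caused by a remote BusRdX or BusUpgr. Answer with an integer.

1. P1: store L3 := 58  bus=[BusRdX]  L3: P0=I P1=M P2=I  mem[L3]=10
2. P2: load  L0  bus=[BusRd]  L0: P0=I P1=I P2=S  mem[L0]=20
3. P2: store L5 := 47  bus=[BusRdX]  L5: P0=I P1=I P2=M  mem[L5]=10
4. P2: load  L0  bus=[-]  L0: P0=I P1=I P2=S  mem[L0]=20
5. P2: store L3 := 55  bus=[BusRdX,Flush]  L3: P0=I P1=I P2=M  mem[L3]=58
6. P0: store L7 := 94  bus=[BusRdX]  L7: P0=M P1=I P2=I  mem[L7]=40
7. P1: store L2 := 66  bus=[BusRdX]  L2: P0=I P1=M P2=I  mem[L2]=10
8. P2: store L3 := 4  bus=[-]  L3: P0=I P1=I P2=M  mem[L3]=58
9. P1: load  L2  bus=[-]  L2: P0=I P1=M P2=I  mem[L2]=10
10. P2: load  L1  bus=[BusRd]  L1: P0=I P1=I P2=S  mem[L1]=20
11. P0: store L0 := 90  bus=[BusRdX]  L0: P0=M P1=I P2=I  mem[L0]=20
12. P2: store L0 := 54  bus=[BusRdX,Flush]  L0: P0=I P1=I P2=M  mem[L0]=90
13. P2: load  L2  bus=[BusRd,Flush]  L2: P0=I P1=S P2=S  mem[L2]=66
14. P0: store L5 := 87  bus=[BusRdX,Flush]  L5: P0=M P1=I P2=I  mem[L5]=47

invalidations = 1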